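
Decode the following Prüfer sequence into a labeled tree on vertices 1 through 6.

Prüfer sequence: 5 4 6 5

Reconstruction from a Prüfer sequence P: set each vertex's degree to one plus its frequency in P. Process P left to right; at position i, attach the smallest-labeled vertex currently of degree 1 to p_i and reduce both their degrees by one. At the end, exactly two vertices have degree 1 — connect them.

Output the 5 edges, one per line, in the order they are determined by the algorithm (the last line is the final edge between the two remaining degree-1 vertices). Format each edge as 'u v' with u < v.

Initial degrees: {1:1, 2:1, 3:1, 4:2, 5:3, 6:2}
Step 1: smallest deg-1 vertex = 1, p_1 = 5. Add edge {1,5}. Now deg[1]=0, deg[5]=2.
Step 2: smallest deg-1 vertex = 2, p_2 = 4. Add edge {2,4}. Now deg[2]=0, deg[4]=1.
Step 3: smallest deg-1 vertex = 3, p_3 = 6. Add edge {3,6}. Now deg[3]=0, deg[6]=1.
Step 4: smallest deg-1 vertex = 4, p_4 = 5. Add edge {4,5}. Now deg[4]=0, deg[5]=1.
Final: two remaining deg-1 vertices are 5, 6. Add edge {5,6}.

Answer: 1 5
2 4
3 6
4 5
5 6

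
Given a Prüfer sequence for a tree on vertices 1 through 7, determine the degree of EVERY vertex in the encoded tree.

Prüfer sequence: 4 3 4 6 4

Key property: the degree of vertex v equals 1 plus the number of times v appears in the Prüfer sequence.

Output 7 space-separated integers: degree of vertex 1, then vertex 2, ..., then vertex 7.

p_1 = 4: count[4] becomes 1
p_2 = 3: count[3] becomes 1
p_3 = 4: count[4] becomes 2
p_4 = 6: count[6] becomes 1
p_5 = 4: count[4] becomes 3
Degrees (1 + count): deg[1]=1+0=1, deg[2]=1+0=1, deg[3]=1+1=2, deg[4]=1+3=4, deg[5]=1+0=1, deg[6]=1+1=2, deg[7]=1+0=1

Answer: 1 1 2 4 1 2 1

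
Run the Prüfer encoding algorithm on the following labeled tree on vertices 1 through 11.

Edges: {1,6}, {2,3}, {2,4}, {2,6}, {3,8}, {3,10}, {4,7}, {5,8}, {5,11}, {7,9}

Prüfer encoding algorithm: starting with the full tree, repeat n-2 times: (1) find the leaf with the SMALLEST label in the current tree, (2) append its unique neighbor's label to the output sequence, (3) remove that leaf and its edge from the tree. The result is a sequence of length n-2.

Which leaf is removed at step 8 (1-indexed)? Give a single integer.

Step 1: current leaves = {1,9,10,11}. Remove leaf 1 (neighbor: 6).
Step 2: current leaves = {6,9,10,11}. Remove leaf 6 (neighbor: 2).
Step 3: current leaves = {9,10,11}. Remove leaf 9 (neighbor: 7).
Step 4: current leaves = {7,10,11}. Remove leaf 7 (neighbor: 4).
Step 5: current leaves = {4,10,11}. Remove leaf 4 (neighbor: 2).
Step 6: current leaves = {2,10,11}. Remove leaf 2 (neighbor: 3).
Step 7: current leaves = {10,11}. Remove leaf 10 (neighbor: 3).
Step 8: current leaves = {3,11}. Remove leaf 3 (neighbor: 8).

Answer: 3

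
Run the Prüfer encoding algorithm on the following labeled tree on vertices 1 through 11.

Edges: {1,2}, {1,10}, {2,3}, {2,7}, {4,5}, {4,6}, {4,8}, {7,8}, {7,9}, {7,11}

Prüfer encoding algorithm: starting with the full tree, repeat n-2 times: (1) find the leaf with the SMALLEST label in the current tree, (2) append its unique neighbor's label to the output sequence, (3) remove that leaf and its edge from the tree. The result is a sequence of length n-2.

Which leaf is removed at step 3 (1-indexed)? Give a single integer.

Step 1: current leaves = {3,5,6,9,10,11}. Remove leaf 3 (neighbor: 2).
Step 2: current leaves = {5,6,9,10,11}. Remove leaf 5 (neighbor: 4).
Step 3: current leaves = {6,9,10,11}. Remove leaf 6 (neighbor: 4).

Answer: 6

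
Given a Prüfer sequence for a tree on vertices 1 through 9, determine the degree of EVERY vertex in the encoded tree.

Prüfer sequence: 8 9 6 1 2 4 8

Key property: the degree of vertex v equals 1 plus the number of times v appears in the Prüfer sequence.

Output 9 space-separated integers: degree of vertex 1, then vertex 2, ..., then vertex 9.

Answer: 2 2 1 2 1 2 1 3 2

Derivation:
p_1 = 8: count[8] becomes 1
p_2 = 9: count[9] becomes 1
p_3 = 6: count[6] becomes 1
p_4 = 1: count[1] becomes 1
p_5 = 2: count[2] becomes 1
p_6 = 4: count[4] becomes 1
p_7 = 8: count[8] becomes 2
Degrees (1 + count): deg[1]=1+1=2, deg[2]=1+1=2, deg[3]=1+0=1, deg[4]=1+1=2, deg[5]=1+0=1, deg[6]=1+1=2, deg[7]=1+0=1, deg[8]=1+2=3, deg[9]=1+1=2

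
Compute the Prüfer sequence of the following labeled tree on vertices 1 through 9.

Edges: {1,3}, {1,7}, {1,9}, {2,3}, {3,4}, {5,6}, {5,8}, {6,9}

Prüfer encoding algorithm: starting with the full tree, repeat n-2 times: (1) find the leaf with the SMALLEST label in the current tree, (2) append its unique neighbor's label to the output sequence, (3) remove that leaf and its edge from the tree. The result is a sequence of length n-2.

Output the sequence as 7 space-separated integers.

Step 1: leaves = {2,4,7,8}. Remove smallest leaf 2, emit neighbor 3.
Step 2: leaves = {4,7,8}. Remove smallest leaf 4, emit neighbor 3.
Step 3: leaves = {3,7,8}. Remove smallest leaf 3, emit neighbor 1.
Step 4: leaves = {7,8}. Remove smallest leaf 7, emit neighbor 1.
Step 5: leaves = {1,8}. Remove smallest leaf 1, emit neighbor 9.
Step 6: leaves = {8,9}. Remove smallest leaf 8, emit neighbor 5.
Step 7: leaves = {5,9}. Remove smallest leaf 5, emit neighbor 6.
Done: 2 vertices remain (6, 9). Sequence = [3 3 1 1 9 5 6]

Answer: 3 3 1 1 9 5 6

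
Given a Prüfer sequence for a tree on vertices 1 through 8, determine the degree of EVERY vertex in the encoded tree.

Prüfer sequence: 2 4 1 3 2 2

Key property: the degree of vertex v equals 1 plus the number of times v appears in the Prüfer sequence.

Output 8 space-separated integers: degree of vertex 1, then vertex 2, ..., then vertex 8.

p_1 = 2: count[2] becomes 1
p_2 = 4: count[4] becomes 1
p_3 = 1: count[1] becomes 1
p_4 = 3: count[3] becomes 1
p_5 = 2: count[2] becomes 2
p_6 = 2: count[2] becomes 3
Degrees (1 + count): deg[1]=1+1=2, deg[2]=1+3=4, deg[3]=1+1=2, deg[4]=1+1=2, deg[5]=1+0=1, deg[6]=1+0=1, deg[7]=1+0=1, deg[8]=1+0=1

Answer: 2 4 2 2 1 1 1 1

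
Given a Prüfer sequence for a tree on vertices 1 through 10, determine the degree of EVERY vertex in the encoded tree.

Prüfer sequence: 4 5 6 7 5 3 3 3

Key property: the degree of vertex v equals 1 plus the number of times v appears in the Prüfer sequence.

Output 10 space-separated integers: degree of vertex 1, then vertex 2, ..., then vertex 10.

Answer: 1 1 4 2 3 2 2 1 1 1

Derivation:
p_1 = 4: count[4] becomes 1
p_2 = 5: count[5] becomes 1
p_3 = 6: count[6] becomes 1
p_4 = 7: count[7] becomes 1
p_5 = 5: count[5] becomes 2
p_6 = 3: count[3] becomes 1
p_7 = 3: count[3] becomes 2
p_8 = 3: count[3] becomes 3
Degrees (1 + count): deg[1]=1+0=1, deg[2]=1+0=1, deg[3]=1+3=4, deg[4]=1+1=2, deg[5]=1+2=3, deg[6]=1+1=2, deg[7]=1+1=2, deg[8]=1+0=1, deg[9]=1+0=1, deg[10]=1+0=1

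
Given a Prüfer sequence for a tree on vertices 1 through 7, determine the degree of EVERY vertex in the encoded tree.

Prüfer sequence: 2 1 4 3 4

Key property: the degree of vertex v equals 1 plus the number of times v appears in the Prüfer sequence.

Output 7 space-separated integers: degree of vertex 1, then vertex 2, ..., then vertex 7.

p_1 = 2: count[2] becomes 1
p_2 = 1: count[1] becomes 1
p_3 = 4: count[4] becomes 1
p_4 = 3: count[3] becomes 1
p_5 = 4: count[4] becomes 2
Degrees (1 + count): deg[1]=1+1=2, deg[2]=1+1=2, deg[3]=1+1=2, deg[4]=1+2=3, deg[5]=1+0=1, deg[6]=1+0=1, deg[7]=1+0=1

Answer: 2 2 2 3 1 1 1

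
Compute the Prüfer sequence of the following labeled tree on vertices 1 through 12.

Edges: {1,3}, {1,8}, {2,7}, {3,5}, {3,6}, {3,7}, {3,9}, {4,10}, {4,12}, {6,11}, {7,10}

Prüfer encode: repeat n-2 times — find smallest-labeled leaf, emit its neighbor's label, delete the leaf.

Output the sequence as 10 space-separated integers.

Step 1: leaves = {2,5,8,9,11,12}. Remove smallest leaf 2, emit neighbor 7.
Step 2: leaves = {5,8,9,11,12}. Remove smallest leaf 5, emit neighbor 3.
Step 3: leaves = {8,9,11,12}. Remove smallest leaf 8, emit neighbor 1.
Step 4: leaves = {1,9,11,12}. Remove smallest leaf 1, emit neighbor 3.
Step 5: leaves = {9,11,12}. Remove smallest leaf 9, emit neighbor 3.
Step 6: leaves = {11,12}. Remove smallest leaf 11, emit neighbor 6.
Step 7: leaves = {6,12}. Remove smallest leaf 6, emit neighbor 3.
Step 8: leaves = {3,12}. Remove smallest leaf 3, emit neighbor 7.
Step 9: leaves = {7,12}. Remove smallest leaf 7, emit neighbor 10.
Step 10: leaves = {10,12}. Remove smallest leaf 10, emit neighbor 4.
Done: 2 vertices remain (4, 12). Sequence = [7 3 1 3 3 6 3 7 10 4]

Answer: 7 3 1 3 3 6 3 7 10 4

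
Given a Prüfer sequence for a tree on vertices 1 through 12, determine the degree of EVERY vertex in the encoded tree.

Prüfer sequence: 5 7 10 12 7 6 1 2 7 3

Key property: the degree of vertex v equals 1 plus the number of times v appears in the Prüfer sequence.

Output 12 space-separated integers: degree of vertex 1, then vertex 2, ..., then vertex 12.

p_1 = 5: count[5] becomes 1
p_2 = 7: count[7] becomes 1
p_3 = 10: count[10] becomes 1
p_4 = 12: count[12] becomes 1
p_5 = 7: count[7] becomes 2
p_6 = 6: count[6] becomes 1
p_7 = 1: count[1] becomes 1
p_8 = 2: count[2] becomes 1
p_9 = 7: count[7] becomes 3
p_10 = 3: count[3] becomes 1
Degrees (1 + count): deg[1]=1+1=2, deg[2]=1+1=2, deg[3]=1+1=2, deg[4]=1+0=1, deg[5]=1+1=2, deg[6]=1+1=2, deg[7]=1+3=4, deg[8]=1+0=1, deg[9]=1+0=1, deg[10]=1+1=2, deg[11]=1+0=1, deg[12]=1+1=2

Answer: 2 2 2 1 2 2 4 1 1 2 1 2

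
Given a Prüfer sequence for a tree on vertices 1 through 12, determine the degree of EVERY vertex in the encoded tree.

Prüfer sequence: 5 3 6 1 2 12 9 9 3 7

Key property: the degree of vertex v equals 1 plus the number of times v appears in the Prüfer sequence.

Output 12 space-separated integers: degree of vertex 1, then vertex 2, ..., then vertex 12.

p_1 = 5: count[5] becomes 1
p_2 = 3: count[3] becomes 1
p_3 = 6: count[6] becomes 1
p_4 = 1: count[1] becomes 1
p_5 = 2: count[2] becomes 1
p_6 = 12: count[12] becomes 1
p_7 = 9: count[9] becomes 1
p_8 = 9: count[9] becomes 2
p_9 = 3: count[3] becomes 2
p_10 = 7: count[7] becomes 1
Degrees (1 + count): deg[1]=1+1=2, deg[2]=1+1=2, deg[3]=1+2=3, deg[4]=1+0=1, deg[5]=1+1=2, deg[6]=1+1=2, deg[7]=1+1=2, deg[8]=1+0=1, deg[9]=1+2=3, deg[10]=1+0=1, deg[11]=1+0=1, deg[12]=1+1=2

Answer: 2 2 3 1 2 2 2 1 3 1 1 2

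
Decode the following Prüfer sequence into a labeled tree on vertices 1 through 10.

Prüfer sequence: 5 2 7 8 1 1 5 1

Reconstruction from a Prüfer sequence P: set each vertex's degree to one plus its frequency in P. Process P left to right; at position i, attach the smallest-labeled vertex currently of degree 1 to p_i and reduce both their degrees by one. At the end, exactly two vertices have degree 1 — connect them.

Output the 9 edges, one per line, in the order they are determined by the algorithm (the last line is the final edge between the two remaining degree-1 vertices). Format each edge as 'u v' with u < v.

Answer: 3 5
2 4
2 7
6 8
1 7
1 8
5 9
1 5
1 10

Derivation:
Initial degrees: {1:4, 2:2, 3:1, 4:1, 5:3, 6:1, 7:2, 8:2, 9:1, 10:1}
Step 1: smallest deg-1 vertex = 3, p_1 = 5. Add edge {3,5}. Now deg[3]=0, deg[5]=2.
Step 2: smallest deg-1 vertex = 4, p_2 = 2. Add edge {2,4}. Now deg[4]=0, deg[2]=1.
Step 3: smallest deg-1 vertex = 2, p_3 = 7. Add edge {2,7}. Now deg[2]=0, deg[7]=1.
Step 4: smallest deg-1 vertex = 6, p_4 = 8. Add edge {6,8}. Now deg[6]=0, deg[8]=1.
Step 5: smallest deg-1 vertex = 7, p_5 = 1. Add edge {1,7}. Now deg[7]=0, deg[1]=3.
Step 6: smallest deg-1 vertex = 8, p_6 = 1. Add edge {1,8}. Now deg[8]=0, deg[1]=2.
Step 7: smallest deg-1 vertex = 9, p_7 = 5. Add edge {5,9}. Now deg[9]=0, deg[5]=1.
Step 8: smallest deg-1 vertex = 5, p_8 = 1. Add edge {1,5}. Now deg[5]=0, deg[1]=1.
Final: two remaining deg-1 vertices are 1, 10. Add edge {1,10}.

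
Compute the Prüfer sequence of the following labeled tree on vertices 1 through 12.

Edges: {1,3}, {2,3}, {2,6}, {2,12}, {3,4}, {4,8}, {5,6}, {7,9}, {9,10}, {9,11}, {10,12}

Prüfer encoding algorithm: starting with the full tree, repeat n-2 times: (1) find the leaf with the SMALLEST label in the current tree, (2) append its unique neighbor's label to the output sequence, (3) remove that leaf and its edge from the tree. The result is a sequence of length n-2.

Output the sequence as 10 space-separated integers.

Answer: 3 6 2 9 4 3 2 12 9 10

Derivation:
Step 1: leaves = {1,5,7,8,11}. Remove smallest leaf 1, emit neighbor 3.
Step 2: leaves = {5,7,8,11}. Remove smallest leaf 5, emit neighbor 6.
Step 3: leaves = {6,7,8,11}. Remove smallest leaf 6, emit neighbor 2.
Step 4: leaves = {7,8,11}. Remove smallest leaf 7, emit neighbor 9.
Step 5: leaves = {8,11}. Remove smallest leaf 8, emit neighbor 4.
Step 6: leaves = {4,11}. Remove smallest leaf 4, emit neighbor 3.
Step 7: leaves = {3,11}. Remove smallest leaf 3, emit neighbor 2.
Step 8: leaves = {2,11}. Remove smallest leaf 2, emit neighbor 12.
Step 9: leaves = {11,12}. Remove smallest leaf 11, emit neighbor 9.
Step 10: leaves = {9,12}. Remove smallest leaf 9, emit neighbor 10.
Done: 2 vertices remain (10, 12). Sequence = [3 6 2 9 4 3 2 12 9 10]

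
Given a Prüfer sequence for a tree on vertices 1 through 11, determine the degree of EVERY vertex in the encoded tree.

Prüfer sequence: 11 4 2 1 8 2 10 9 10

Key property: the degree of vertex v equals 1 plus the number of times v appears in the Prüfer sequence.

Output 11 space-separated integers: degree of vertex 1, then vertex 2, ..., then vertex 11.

p_1 = 11: count[11] becomes 1
p_2 = 4: count[4] becomes 1
p_3 = 2: count[2] becomes 1
p_4 = 1: count[1] becomes 1
p_5 = 8: count[8] becomes 1
p_6 = 2: count[2] becomes 2
p_7 = 10: count[10] becomes 1
p_8 = 9: count[9] becomes 1
p_9 = 10: count[10] becomes 2
Degrees (1 + count): deg[1]=1+1=2, deg[2]=1+2=3, deg[3]=1+0=1, deg[4]=1+1=2, deg[5]=1+0=1, deg[6]=1+0=1, deg[7]=1+0=1, deg[8]=1+1=2, deg[9]=1+1=2, deg[10]=1+2=3, deg[11]=1+1=2

Answer: 2 3 1 2 1 1 1 2 2 3 2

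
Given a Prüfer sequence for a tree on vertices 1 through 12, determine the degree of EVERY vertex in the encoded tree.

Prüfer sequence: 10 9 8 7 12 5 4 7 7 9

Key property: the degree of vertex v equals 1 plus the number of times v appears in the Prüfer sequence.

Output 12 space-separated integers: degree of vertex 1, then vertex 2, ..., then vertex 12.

p_1 = 10: count[10] becomes 1
p_2 = 9: count[9] becomes 1
p_3 = 8: count[8] becomes 1
p_4 = 7: count[7] becomes 1
p_5 = 12: count[12] becomes 1
p_6 = 5: count[5] becomes 1
p_7 = 4: count[4] becomes 1
p_8 = 7: count[7] becomes 2
p_9 = 7: count[7] becomes 3
p_10 = 9: count[9] becomes 2
Degrees (1 + count): deg[1]=1+0=1, deg[2]=1+0=1, deg[3]=1+0=1, deg[4]=1+1=2, deg[5]=1+1=2, deg[6]=1+0=1, deg[7]=1+3=4, deg[8]=1+1=2, deg[9]=1+2=3, deg[10]=1+1=2, deg[11]=1+0=1, deg[12]=1+1=2

Answer: 1 1 1 2 2 1 4 2 3 2 1 2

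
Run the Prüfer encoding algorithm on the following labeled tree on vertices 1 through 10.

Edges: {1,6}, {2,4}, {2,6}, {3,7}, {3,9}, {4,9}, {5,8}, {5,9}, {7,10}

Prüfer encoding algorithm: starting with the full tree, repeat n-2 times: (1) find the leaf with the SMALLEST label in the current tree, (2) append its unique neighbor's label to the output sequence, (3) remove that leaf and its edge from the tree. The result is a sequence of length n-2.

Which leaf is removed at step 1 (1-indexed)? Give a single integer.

Step 1: current leaves = {1,8,10}. Remove leaf 1 (neighbor: 6).

Answer: 1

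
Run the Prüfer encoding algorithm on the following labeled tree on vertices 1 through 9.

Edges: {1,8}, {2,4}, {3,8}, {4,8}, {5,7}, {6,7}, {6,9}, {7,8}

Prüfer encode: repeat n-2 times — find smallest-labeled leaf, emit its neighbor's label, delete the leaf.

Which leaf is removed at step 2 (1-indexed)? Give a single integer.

Step 1: current leaves = {1,2,3,5,9}. Remove leaf 1 (neighbor: 8).
Step 2: current leaves = {2,3,5,9}. Remove leaf 2 (neighbor: 4).

Answer: 2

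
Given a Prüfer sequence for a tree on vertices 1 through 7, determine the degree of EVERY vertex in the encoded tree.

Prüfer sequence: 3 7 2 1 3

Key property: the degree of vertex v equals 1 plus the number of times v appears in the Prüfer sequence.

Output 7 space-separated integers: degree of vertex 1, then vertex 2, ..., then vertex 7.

p_1 = 3: count[3] becomes 1
p_2 = 7: count[7] becomes 1
p_3 = 2: count[2] becomes 1
p_4 = 1: count[1] becomes 1
p_5 = 3: count[3] becomes 2
Degrees (1 + count): deg[1]=1+1=2, deg[2]=1+1=2, deg[3]=1+2=3, deg[4]=1+0=1, deg[5]=1+0=1, deg[6]=1+0=1, deg[7]=1+1=2

Answer: 2 2 3 1 1 1 2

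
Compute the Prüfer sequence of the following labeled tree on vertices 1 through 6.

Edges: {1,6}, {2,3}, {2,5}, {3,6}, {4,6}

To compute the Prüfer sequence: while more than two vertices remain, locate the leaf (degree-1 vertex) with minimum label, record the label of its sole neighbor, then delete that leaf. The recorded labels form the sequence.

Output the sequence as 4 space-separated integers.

Step 1: leaves = {1,4,5}. Remove smallest leaf 1, emit neighbor 6.
Step 2: leaves = {4,5}. Remove smallest leaf 4, emit neighbor 6.
Step 3: leaves = {5,6}. Remove smallest leaf 5, emit neighbor 2.
Step 4: leaves = {2,6}. Remove smallest leaf 2, emit neighbor 3.
Done: 2 vertices remain (3, 6). Sequence = [6 6 2 3]

Answer: 6 6 2 3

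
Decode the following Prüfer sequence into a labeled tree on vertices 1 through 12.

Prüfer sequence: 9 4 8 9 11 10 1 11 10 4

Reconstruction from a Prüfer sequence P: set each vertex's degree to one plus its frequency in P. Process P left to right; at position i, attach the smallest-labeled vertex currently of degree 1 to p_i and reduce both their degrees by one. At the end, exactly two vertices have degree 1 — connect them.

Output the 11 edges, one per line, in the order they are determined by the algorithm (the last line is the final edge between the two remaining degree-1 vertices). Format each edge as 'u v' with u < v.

Initial degrees: {1:2, 2:1, 3:1, 4:3, 5:1, 6:1, 7:1, 8:2, 9:3, 10:3, 11:3, 12:1}
Step 1: smallest deg-1 vertex = 2, p_1 = 9. Add edge {2,9}. Now deg[2]=0, deg[9]=2.
Step 2: smallest deg-1 vertex = 3, p_2 = 4. Add edge {3,4}. Now deg[3]=0, deg[4]=2.
Step 3: smallest deg-1 vertex = 5, p_3 = 8. Add edge {5,8}. Now deg[5]=0, deg[8]=1.
Step 4: smallest deg-1 vertex = 6, p_4 = 9. Add edge {6,9}. Now deg[6]=0, deg[9]=1.
Step 5: smallest deg-1 vertex = 7, p_5 = 11. Add edge {7,11}. Now deg[7]=0, deg[11]=2.
Step 6: smallest deg-1 vertex = 8, p_6 = 10. Add edge {8,10}. Now deg[8]=0, deg[10]=2.
Step 7: smallest deg-1 vertex = 9, p_7 = 1. Add edge {1,9}. Now deg[9]=0, deg[1]=1.
Step 8: smallest deg-1 vertex = 1, p_8 = 11. Add edge {1,11}. Now deg[1]=0, deg[11]=1.
Step 9: smallest deg-1 vertex = 11, p_9 = 10. Add edge {10,11}. Now deg[11]=0, deg[10]=1.
Step 10: smallest deg-1 vertex = 10, p_10 = 4. Add edge {4,10}. Now deg[10]=0, deg[4]=1.
Final: two remaining deg-1 vertices are 4, 12. Add edge {4,12}.

Answer: 2 9
3 4
5 8
6 9
7 11
8 10
1 9
1 11
10 11
4 10
4 12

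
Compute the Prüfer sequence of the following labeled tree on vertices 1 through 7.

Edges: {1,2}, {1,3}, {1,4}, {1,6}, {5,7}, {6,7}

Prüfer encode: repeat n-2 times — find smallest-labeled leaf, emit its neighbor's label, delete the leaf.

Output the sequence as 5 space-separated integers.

Answer: 1 1 1 6 7

Derivation:
Step 1: leaves = {2,3,4,5}. Remove smallest leaf 2, emit neighbor 1.
Step 2: leaves = {3,4,5}. Remove smallest leaf 3, emit neighbor 1.
Step 3: leaves = {4,5}. Remove smallest leaf 4, emit neighbor 1.
Step 4: leaves = {1,5}. Remove smallest leaf 1, emit neighbor 6.
Step 5: leaves = {5,6}. Remove smallest leaf 5, emit neighbor 7.
Done: 2 vertices remain (6, 7). Sequence = [1 1 1 6 7]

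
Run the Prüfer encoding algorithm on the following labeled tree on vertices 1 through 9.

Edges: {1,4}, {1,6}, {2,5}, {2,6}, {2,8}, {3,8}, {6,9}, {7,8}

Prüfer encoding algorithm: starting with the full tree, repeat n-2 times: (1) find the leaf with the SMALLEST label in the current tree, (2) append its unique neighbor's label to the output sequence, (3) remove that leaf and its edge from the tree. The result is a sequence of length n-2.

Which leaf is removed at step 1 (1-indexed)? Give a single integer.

Step 1: current leaves = {3,4,5,7,9}. Remove leaf 3 (neighbor: 8).

Answer: 3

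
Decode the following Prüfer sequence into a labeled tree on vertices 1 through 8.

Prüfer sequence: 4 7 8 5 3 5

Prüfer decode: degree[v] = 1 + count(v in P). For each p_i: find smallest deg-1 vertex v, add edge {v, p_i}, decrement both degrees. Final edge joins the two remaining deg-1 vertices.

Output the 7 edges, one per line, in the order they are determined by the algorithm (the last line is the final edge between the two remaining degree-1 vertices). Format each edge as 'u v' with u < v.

Initial degrees: {1:1, 2:1, 3:2, 4:2, 5:3, 6:1, 7:2, 8:2}
Step 1: smallest deg-1 vertex = 1, p_1 = 4. Add edge {1,4}. Now deg[1]=0, deg[4]=1.
Step 2: smallest deg-1 vertex = 2, p_2 = 7. Add edge {2,7}. Now deg[2]=0, deg[7]=1.
Step 3: smallest deg-1 vertex = 4, p_3 = 8. Add edge {4,8}. Now deg[4]=0, deg[8]=1.
Step 4: smallest deg-1 vertex = 6, p_4 = 5. Add edge {5,6}. Now deg[6]=0, deg[5]=2.
Step 5: smallest deg-1 vertex = 7, p_5 = 3. Add edge {3,7}. Now deg[7]=0, deg[3]=1.
Step 6: smallest deg-1 vertex = 3, p_6 = 5. Add edge {3,5}. Now deg[3]=0, deg[5]=1.
Final: two remaining deg-1 vertices are 5, 8. Add edge {5,8}.

Answer: 1 4
2 7
4 8
5 6
3 7
3 5
5 8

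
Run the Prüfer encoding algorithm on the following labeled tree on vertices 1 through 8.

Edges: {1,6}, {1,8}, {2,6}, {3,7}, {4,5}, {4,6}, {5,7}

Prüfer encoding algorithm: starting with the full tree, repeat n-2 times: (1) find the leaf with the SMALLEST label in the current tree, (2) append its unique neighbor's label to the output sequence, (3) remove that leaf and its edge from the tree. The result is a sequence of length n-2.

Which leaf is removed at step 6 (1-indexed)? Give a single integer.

Step 1: current leaves = {2,3,8}. Remove leaf 2 (neighbor: 6).
Step 2: current leaves = {3,8}. Remove leaf 3 (neighbor: 7).
Step 3: current leaves = {7,8}. Remove leaf 7 (neighbor: 5).
Step 4: current leaves = {5,8}. Remove leaf 5 (neighbor: 4).
Step 5: current leaves = {4,8}. Remove leaf 4 (neighbor: 6).
Step 6: current leaves = {6,8}. Remove leaf 6 (neighbor: 1).

Answer: 6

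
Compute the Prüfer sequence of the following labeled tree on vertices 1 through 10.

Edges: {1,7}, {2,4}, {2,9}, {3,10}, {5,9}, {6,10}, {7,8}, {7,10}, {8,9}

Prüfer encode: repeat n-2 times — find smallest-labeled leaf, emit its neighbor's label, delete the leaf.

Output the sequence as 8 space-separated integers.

Answer: 7 10 2 9 9 10 8 7

Derivation:
Step 1: leaves = {1,3,4,5,6}. Remove smallest leaf 1, emit neighbor 7.
Step 2: leaves = {3,4,5,6}. Remove smallest leaf 3, emit neighbor 10.
Step 3: leaves = {4,5,6}. Remove smallest leaf 4, emit neighbor 2.
Step 4: leaves = {2,5,6}. Remove smallest leaf 2, emit neighbor 9.
Step 5: leaves = {5,6}. Remove smallest leaf 5, emit neighbor 9.
Step 6: leaves = {6,9}. Remove smallest leaf 6, emit neighbor 10.
Step 7: leaves = {9,10}. Remove smallest leaf 9, emit neighbor 8.
Step 8: leaves = {8,10}. Remove smallest leaf 8, emit neighbor 7.
Done: 2 vertices remain (7, 10). Sequence = [7 10 2 9 9 10 8 7]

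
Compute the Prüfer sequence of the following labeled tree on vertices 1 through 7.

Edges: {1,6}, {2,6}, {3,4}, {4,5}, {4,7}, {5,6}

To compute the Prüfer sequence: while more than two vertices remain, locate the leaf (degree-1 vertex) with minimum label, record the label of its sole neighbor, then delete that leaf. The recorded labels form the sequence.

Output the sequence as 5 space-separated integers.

Answer: 6 6 4 5 4

Derivation:
Step 1: leaves = {1,2,3,7}. Remove smallest leaf 1, emit neighbor 6.
Step 2: leaves = {2,3,7}. Remove smallest leaf 2, emit neighbor 6.
Step 3: leaves = {3,6,7}. Remove smallest leaf 3, emit neighbor 4.
Step 4: leaves = {6,7}. Remove smallest leaf 6, emit neighbor 5.
Step 5: leaves = {5,7}. Remove smallest leaf 5, emit neighbor 4.
Done: 2 vertices remain (4, 7). Sequence = [6 6 4 5 4]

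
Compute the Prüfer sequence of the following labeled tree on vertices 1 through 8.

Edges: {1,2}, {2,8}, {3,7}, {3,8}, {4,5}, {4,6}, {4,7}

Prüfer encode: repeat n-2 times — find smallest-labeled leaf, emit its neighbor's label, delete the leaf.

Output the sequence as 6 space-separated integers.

Step 1: leaves = {1,5,6}. Remove smallest leaf 1, emit neighbor 2.
Step 2: leaves = {2,5,6}. Remove smallest leaf 2, emit neighbor 8.
Step 3: leaves = {5,6,8}. Remove smallest leaf 5, emit neighbor 4.
Step 4: leaves = {6,8}. Remove smallest leaf 6, emit neighbor 4.
Step 5: leaves = {4,8}. Remove smallest leaf 4, emit neighbor 7.
Step 6: leaves = {7,8}. Remove smallest leaf 7, emit neighbor 3.
Done: 2 vertices remain (3, 8). Sequence = [2 8 4 4 7 3]

Answer: 2 8 4 4 7 3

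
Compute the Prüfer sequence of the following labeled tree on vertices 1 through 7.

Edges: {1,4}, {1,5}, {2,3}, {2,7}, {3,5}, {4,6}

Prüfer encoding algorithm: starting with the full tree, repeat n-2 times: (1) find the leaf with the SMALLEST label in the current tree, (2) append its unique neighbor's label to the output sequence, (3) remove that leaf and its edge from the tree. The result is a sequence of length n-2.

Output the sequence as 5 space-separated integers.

Answer: 4 1 5 3 2

Derivation:
Step 1: leaves = {6,7}. Remove smallest leaf 6, emit neighbor 4.
Step 2: leaves = {4,7}. Remove smallest leaf 4, emit neighbor 1.
Step 3: leaves = {1,7}. Remove smallest leaf 1, emit neighbor 5.
Step 4: leaves = {5,7}. Remove smallest leaf 5, emit neighbor 3.
Step 5: leaves = {3,7}. Remove smallest leaf 3, emit neighbor 2.
Done: 2 vertices remain (2, 7). Sequence = [4 1 5 3 2]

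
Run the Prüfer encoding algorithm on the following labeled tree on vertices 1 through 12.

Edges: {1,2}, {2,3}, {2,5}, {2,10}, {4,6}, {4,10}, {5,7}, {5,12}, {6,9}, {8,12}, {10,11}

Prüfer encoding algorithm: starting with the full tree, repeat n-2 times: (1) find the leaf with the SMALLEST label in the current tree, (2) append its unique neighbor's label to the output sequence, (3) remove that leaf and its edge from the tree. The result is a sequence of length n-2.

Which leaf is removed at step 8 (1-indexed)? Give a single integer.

Answer: 11

Derivation:
Step 1: current leaves = {1,3,7,8,9,11}. Remove leaf 1 (neighbor: 2).
Step 2: current leaves = {3,7,8,9,11}. Remove leaf 3 (neighbor: 2).
Step 3: current leaves = {7,8,9,11}. Remove leaf 7 (neighbor: 5).
Step 4: current leaves = {8,9,11}. Remove leaf 8 (neighbor: 12).
Step 5: current leaves = {9,11,12}. Remove leaf 9 (neighbor: 6).
Step 6: current leaves = {6,11,12}. Remove leaf 6 (neighbor: 4).
Step 7: current leaves = {4,11,12}. Remove leaf 4 (neighbor: 10).
Step 8: current leaves = {11,12}. Remove leaf 11 (neighbor: 10).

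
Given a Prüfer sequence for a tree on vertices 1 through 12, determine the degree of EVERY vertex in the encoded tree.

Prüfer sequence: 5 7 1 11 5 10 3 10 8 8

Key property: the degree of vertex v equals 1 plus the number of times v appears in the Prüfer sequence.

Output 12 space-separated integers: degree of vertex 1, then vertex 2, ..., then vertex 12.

p_1 = 5: count[5] becomes 1
p_2 = 7: count[7] becomes 1
p_3 = 1: count[1] becomes 1
p_4 = 11: count[11] becomes 1
p_5 = 5: count[5] becomes 2
p_6 = 10: count[10] becomes 1
p_7 = 3: count[3] becomes 1
p_8 = 10: count[10] becomes 2
p_9 = 8: count[8] becomes 1
p_10 = 8: count[8] becomes 2
Degrees (1 + count): deg[1]=1+1=2, deg[2]=1+0=1, deg[3]=1+1=2, deg[4]=1+0=1, deg[5]=1+2=3, deg[6]=1+0=1, deg[7]=1+1=2, deg[8]=1+2=3, deg[9]=1+0=1, deg[10]=1+2=3, deg[11]=1+1=2, deg[12]=1+0=1

Answer: 2 1 2 1 3 1 2 3 1 3 2 1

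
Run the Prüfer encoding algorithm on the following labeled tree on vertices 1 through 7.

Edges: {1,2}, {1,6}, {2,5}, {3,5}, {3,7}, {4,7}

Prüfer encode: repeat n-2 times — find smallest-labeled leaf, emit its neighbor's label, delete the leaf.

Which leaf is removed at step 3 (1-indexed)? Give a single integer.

Step 1: current leaves = {4,6}. Remove leaf 4 (neighbor: 7).
Step 2: current leaves = {6,7}. Remove leaf 6 (neighbor: 1).
Step 3: current leaves = {1,7}. Remove leaf 1 (neighbor: 2).

Answer: 1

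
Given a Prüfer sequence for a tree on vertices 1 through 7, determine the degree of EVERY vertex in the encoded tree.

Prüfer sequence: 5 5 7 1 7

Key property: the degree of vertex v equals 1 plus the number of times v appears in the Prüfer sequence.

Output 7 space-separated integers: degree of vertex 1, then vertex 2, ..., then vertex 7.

p_1 = 5: count[5] becomes 1
p_2 = 5: count[5] becomes 2
p_3 = 7: count[7] becomes 1
p_4 = 1: count[1] becomes 1
p_5 = 7: count[7] becomes 2
Degrees (1 + count): deg[1]=1+1=2, deg[2]=1+0=1, deg[3]=1+0=1, deg[4]=1+0=1, deg[5]=1+2=3, deg[6]=1+0=1, deg[7]=1+2=3

Answer: 2 1 1 1 3 1 3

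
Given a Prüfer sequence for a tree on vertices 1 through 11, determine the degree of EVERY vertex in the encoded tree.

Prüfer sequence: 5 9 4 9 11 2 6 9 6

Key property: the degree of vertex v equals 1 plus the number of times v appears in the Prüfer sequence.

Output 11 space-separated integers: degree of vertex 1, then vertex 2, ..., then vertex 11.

Answer: 1 2 1 2 2 3 1 1 4 1 2

Derivation:
p_1 = 5: count[5] becomes 1
p_2 = 9: count[9] becomes 1
p_3 = 4: count[4] becomes 1
p_4 = 9: count[9] becomes 2
p_5 = 11: count[11] becomes 1
p_6 = 2: count[2] becomes 1
p_7 = 6: count[6] becomes 1
p_8 = 9: count[9] becomes 3
p_9 = 6: count[6] becomes 2
Degrees (1 + count): deg[1]=1+0=1, deg[2]=1+1=2, deg[3]=1+0=1, deg[4]=1+1=2, deg[5]=1+1=2, deg[6]=1+2=3, deg[7]=1+0=1, deg[8]=1+0=1, deg[9]=1+3=4, deg[10]=1+0=1, deg[11]=1+1=2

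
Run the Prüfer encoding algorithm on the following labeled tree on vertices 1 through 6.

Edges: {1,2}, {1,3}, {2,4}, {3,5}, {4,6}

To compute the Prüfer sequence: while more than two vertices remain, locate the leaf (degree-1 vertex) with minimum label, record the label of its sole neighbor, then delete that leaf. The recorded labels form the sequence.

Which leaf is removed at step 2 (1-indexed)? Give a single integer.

Step 1: current leaves = {5,6}. Remove leaf 5 (neighbor: 3).
Step 2: current leaves = {3,6}. Remove leaf 3 (neighbor: 1).

Answer: 3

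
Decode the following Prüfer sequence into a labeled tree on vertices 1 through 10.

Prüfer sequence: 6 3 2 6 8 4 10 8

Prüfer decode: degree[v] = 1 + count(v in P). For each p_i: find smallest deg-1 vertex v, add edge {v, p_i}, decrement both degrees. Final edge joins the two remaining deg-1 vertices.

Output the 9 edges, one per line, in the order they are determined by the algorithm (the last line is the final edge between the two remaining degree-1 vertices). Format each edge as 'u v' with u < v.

Initial degrees: {1:1, 2:2, 3:2, 4:2, 5:1, 6:3, 7:1, 8:3, 9:1, 10:2}
Step 1: smallest deg-1 vertex = 1, p_1 = 6. Add edge {1,6}. Now deg[1]=0, deg[6]=2.
Step 2: smallest deg-1 vertex = 5, p_2 = 3. Add edge {3,5}. Now deg[5]=0, deg[3]=1.
Step 3: smallest deg-1 vertex = 3, p_3 = 2. Add edge {2,3}. Now deg[3]=0, deg[2]=1.
Step 4: smallest deg-1 vertex = 2, p_4 = 6. Add edge {2,6}. Now deg[2]=0, deg[6]=1.
Step 5: smallest deg-1 vertex = 6, p_5 = 8. Add edge {6,8}. Now deg[6]=0, deg[8]=2.
Step 6: smallest deg-1 vertex = 7, p_6 = 4. Add edge {4,7}. Now deg[7]=0, deg[4]=1.
Step 7: smallest deg-1 vertex = 4, p_7 = 10. Add edge {4,10}. Now deg[4]=0, deg[10]=1.
Step 8: smallest deg-1 vertex = 9, p_8 = 8. Add edge {8,9}. Now deg[9]=0, deg[8]=1.
Final: two remaining deg-1 vertices are 8, 10. Add edge {8,10}.

Answer: 1 6
3 5
2 3
2 6
6 8
4 7
4 10
8 9
8 10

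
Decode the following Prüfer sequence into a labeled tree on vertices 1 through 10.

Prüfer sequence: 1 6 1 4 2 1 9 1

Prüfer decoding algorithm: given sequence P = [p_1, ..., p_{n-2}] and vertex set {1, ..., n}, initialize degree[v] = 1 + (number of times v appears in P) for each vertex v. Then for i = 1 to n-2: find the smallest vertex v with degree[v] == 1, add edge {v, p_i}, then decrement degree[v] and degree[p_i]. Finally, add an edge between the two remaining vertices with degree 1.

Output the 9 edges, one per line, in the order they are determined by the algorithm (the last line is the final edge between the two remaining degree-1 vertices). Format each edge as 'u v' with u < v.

Answer: 1 3
5 6
1 6
4 7
2 4
1 2
8 9
1 9
1 10

Derivation:
Initial degrees: {1:5, 2:2, 3:1, 4:2, 5:1, 6:2, 7:1, 8:1, 9:2, 10:1}
Step 1: smallest deg-1 vertex = 3, p_1 = 1. Add edge {1,3}. Now deg[3]=0, deg[1]=4.
Step 2: smallest deg-1 vertex = 5, p_2 = 6. Add edge {5,6}. Now deg[5]=0, deg[6]=1.
Step 3: smallest deg-1 vertex = 6, p_3 = 1. Add edge {1,6}. Now deg[6]=0, deg[1]=3.
Step 4: smallest deg-1 vertex = 7, p_4 = 4. Add edge {4,7}. Now deg[7]=0, deg[4]=1.
Step 5: smallest deg-1 vertex = 4, p_5 = 2. Add edge {2,4}. Now deg[4]=0, deg[2]=1.
Step 6: smallest deg-1 vertex = 2, p_6 = 1. Add edge {1,2}. Now deg[2]=0, deg[1]=2.
Step 7: smallest deg-1 vertex = 8, p_7 = 9. Add edge {8,9}. Now deg[8]=0, deg[9]=1.
Step 8: smallest deg-1 vertex = 9, p_8 = 1. Add edge {1,9}. Now deg[9]=0, deg[1]=1.
Final: two remaining deg-1 vertices are 1, 10. Add edge {1,10}.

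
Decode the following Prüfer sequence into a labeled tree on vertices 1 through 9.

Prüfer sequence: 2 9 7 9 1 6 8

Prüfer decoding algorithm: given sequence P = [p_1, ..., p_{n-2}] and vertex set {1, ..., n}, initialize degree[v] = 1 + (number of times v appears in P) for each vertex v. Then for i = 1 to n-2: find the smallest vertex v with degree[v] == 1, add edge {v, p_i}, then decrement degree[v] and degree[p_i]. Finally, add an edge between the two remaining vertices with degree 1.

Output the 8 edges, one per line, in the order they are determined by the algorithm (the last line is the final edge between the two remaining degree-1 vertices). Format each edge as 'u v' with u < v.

Answer: 2 3
2 9
4 7
5 9
1 7
1 6
6 8
8 9

Derivation:
Initial degrees: {1:2, 2:2, 3:1, 4:1, 5:1, 6:2, 7:2, 8:2, 9:3}
Step 1: smallest deg-1 vertex = 3, p_1 = 2. Add edge {2,3}. Now deg[3]=0, deg[2]=1.
Step 2: smallest deg-1 vertex = 2, p_2 = 9. Add edge {2,9}. Now deg[2]=0, deg[9]=2.
Step 3: smallest deg-1 vertex = 4, p_3 = 7. Add edge {4,7}. Now deg[4]=0, deg[7]=1.
Step 4: smallest deg-1 vertex = 5, p_4 = 9. Add edge {5,9}. Now deg[5]=0, deg[9]=1.
Step 5: smallest deg-1 vertex = 7, p_5 = 1. Add edge {1,7}. Now deg[7]=0, deg[1]=1.
Step 6: smallest deg-1 vertex = 1, p_6 = 6. Add edge {1,6}. Now deg[1]=0, deg[6]=1.
Step 7: smallest deg-1 vertex = 6, p_7 = 8. Add edge {6,8}. Now deg[6]=0, deg[8]=1.
Final: two remaining deg-1 vertices are 8, 9. Add edge {8,9}.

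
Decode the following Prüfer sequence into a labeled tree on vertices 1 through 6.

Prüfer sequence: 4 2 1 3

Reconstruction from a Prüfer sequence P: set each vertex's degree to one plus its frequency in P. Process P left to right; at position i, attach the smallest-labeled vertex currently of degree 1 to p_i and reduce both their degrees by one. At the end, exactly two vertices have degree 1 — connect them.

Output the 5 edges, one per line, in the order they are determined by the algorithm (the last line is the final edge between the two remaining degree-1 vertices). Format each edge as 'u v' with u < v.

Initial degrees: {1:2, 2:2, 3:2, 4:2, 5:1, 6:1}
Step 1: smallest deg-1 vertex = 5, p_1 = 4. Add edge {4,5}. Now deg[5]=0, deg[4]=1.
Step 2: smallest deg-1 vertex = 4, p_2 = 2. Add edge {2,4}. Now deg[4]=0, deg[2]=1.
Step 3: smallest deg-1 vertex = 2, p_3 = 1. Add edge {1,2}. Now deg[2]=0, deg[1]=1.
Step 4: smallest deg-1 vertex = 1, p_4 = 3. Add edge {1,3}. Now deg[1]=0, deg[3]=1.
Final: two remaining deg-1 vertices are 3, 6. Add edge {3,6}.

Answer: 4 5
2 4
1 2
1 3
3 6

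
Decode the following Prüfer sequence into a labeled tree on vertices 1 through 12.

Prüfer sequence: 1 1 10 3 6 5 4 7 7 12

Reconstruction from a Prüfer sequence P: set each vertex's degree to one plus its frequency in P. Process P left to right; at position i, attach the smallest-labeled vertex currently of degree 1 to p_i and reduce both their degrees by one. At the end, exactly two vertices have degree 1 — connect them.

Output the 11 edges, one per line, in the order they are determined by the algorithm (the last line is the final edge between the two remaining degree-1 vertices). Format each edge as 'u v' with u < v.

Initial degrees: {1:3, 2:1, 3:2, 4:2, 5:2, 6:2, 7:3, 8:1, 9:1, 10:2, 11:1, 12:2}
Step 1: smallest deg-1 vertex = 2, p_1 = 1. Add edge {1,2}. Now deg[2]=0, deg[1]=2.
Step 2: smallest deg-1 vertex = 8, p_2 = 1. Add edge {1,8}. Now deg[8]=0, deg[1]=1.
Step 3: smallest deg-1 vertex = 1, p_3 = 10. Add edge {1,10}. Now deg[1]=0, deg[10]=1.
Step 4: smallest deg-1 vertex = 9, p_4 = 3. Add edge {3,9}. Now deg[9]=0, deg[3]=1.
Step 5: smallest deg-1 vertex = 3, p_5 = 6. Add edge {3,6}. Now deg[3]=0, deg[6]=1.
Step 6: smallest deg-1 vertex = 6, p_6 = 5. Add edge {5,6}. Now deg[6]=0, deg[5]=1.
Step 7: smallest deg-1 vertex = 5, p_7 = 4. Add edge {4,5}. Now deg[5]=0, deg[4]=1.
Step 8: smallest deg-1 vertex = 4, p_8 = 7. Add edge {4,7}. Now deg[4]=0, deg[7]=2.
Step 9: smallest deg-1 vertex = 10, p_9 = 7. Add edge {7,10}. Now deg[10]=0, deg[7]=1.
Step 10: smallest deg-1 vertex = 7, p_10 = 12. Add edge {7,12}. Now deg[7]=0, deg[12]=1.
Final: two remaining deg-1 vertices are 11, 12. Add edge {11,12}.

Answer: 1 2
1 8
1 10
3 9
3 6
5 6
4 5
4 7
7 10
7 12
11 12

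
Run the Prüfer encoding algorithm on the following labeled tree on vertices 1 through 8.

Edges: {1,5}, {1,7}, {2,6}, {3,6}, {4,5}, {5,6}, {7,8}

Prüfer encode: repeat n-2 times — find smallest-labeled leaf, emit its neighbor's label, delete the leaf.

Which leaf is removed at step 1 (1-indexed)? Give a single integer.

Answer: 2

Derivation:
Step 1: current leaves = {2,3,4,8}. Remove leaf 2 (neighbor: 6).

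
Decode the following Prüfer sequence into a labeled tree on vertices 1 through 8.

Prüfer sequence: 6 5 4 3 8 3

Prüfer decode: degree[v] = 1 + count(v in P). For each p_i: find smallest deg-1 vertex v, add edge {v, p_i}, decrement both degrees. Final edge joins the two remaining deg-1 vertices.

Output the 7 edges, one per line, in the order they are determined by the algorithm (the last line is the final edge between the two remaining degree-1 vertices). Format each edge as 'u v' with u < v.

Initial degrees: {1:1, 2:1, 3:3, 4:2, 5:2, 6:2, 7:1, 8:2}
Step 1: smallest deg-1 vertex = 1, p_1 = 6. Add edge {1,6}. Now deg[1]=0, deg[6]=1.
Step 2: smallest deg-1 vertex = 2, p_2 = 5. Add edge {2,5}. Now deg[2]=0, deg[5]=1.
Step 3: smallest deg-1 vertex = 5, p_3 = 4. Add edge {4,5}. Now deg[5]=0, deg[4]=1.
Step 4: smallest deg-1 vertex = 4, p_4 = 3. Add edge {3,4}. Now deg[4]=0, deg[3]=2.
Step 5: smallest deg-1 vertex = 6, p_5 = 8. Add edge {6,8}. Now deg[6]=0, deg[8]=1.
Step 6: smallest deg-1 vertex = 7, p_6 = 3. Add edge {3,7}. Now deg[7]=0, deg[3]=1.
Final: two remaining deg-1 vertices are 3, 8. Add edge {3,8}.

Answer: 1 6
2 5
4 5
3 4
6 8
3 7
3 8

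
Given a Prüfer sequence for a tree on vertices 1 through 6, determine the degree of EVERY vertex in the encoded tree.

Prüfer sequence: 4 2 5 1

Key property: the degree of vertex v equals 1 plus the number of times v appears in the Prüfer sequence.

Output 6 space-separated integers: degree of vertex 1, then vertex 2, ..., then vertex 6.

Answer: 2 2 1 2 2 1

Derivation:
p_1 = 4: count[4] becomes 1
p_2 = 2: count[2] becomes 1
p_3 = 5: count[5] becomes 1
p_4 = 1: count[1] becomes 1
Degrees (1 + count): deg[1]=1+1=2, deg[2]=1+1=2, deg[3]=1+0=1, deg[4]=1+1=2, deg[5]=1+1=2, deg[6]=1+0=1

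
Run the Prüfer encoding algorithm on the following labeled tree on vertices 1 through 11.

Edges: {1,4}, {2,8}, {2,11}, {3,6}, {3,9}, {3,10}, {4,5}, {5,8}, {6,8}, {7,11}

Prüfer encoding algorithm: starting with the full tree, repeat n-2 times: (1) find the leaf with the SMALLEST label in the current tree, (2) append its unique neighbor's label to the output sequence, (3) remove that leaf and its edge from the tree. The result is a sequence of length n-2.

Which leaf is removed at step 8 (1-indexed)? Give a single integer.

Answer: 6

Derivation:
Step 1: current leaves = {1,7,9,10}. Remove leaf 1 (neighbor: 4).
Step 2: current leaves = {4,7,9,10}. Remove leaf 4 (neighbor: 5).
Step 3: current leaves = {5,7,9,10}. Remove leaf 5 (neighbor: 8).
Step 4: current leaves = {7,9,10}. Remove leaf 7 (neighbor: 11).
Step 5: current leaves = {9,10,11}. Remove leaf 9 (neighbor: 3).
Step 6: current leaves = {10,11}. Remove leaf 10 (neighbor: 3).
Step 7: current leaves = {3,11}. Remove leaf 3 (neighbor: 6).
Step 8: current leaves = {6,11}. Remove leaf 6 (neighbor: 8).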